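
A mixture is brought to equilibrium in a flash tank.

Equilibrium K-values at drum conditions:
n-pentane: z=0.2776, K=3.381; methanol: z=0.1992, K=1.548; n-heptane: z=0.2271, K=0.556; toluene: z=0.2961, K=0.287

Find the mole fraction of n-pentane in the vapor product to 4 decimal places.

y_n-pentane = 0.4735

Material balance + equilibrium reduce to Σ zᵢ(Kᵢ−1)/(1+V/F(Kᵢ−1)) = 0.
Check two-phase: ΣzᵢKᵢ = 1.4582 > 1 and Σzᵢ/Kᵢ = 1.6509 > 1, so g(0) = 0.4582 > 0 and g(1) = -0.6509 < 0.
Iterate (Newton) starting at V/F = 0.47:
  V/F = 0.4700: g = -0.04623, g' = -0.8003 → V/F = 0.4122
  V/F = 0.4122: g = 0.00018, g' = -0.8096 → V/F = 0.4125
Converged at V/F = 0.4125.
Compositions from xᵢ = zᵢ/(1+V/F(Kᵢ−1)), yᵢ = Kᵢxᵢ:
  n-pentane: x = 0.1401, y = 0.4735
  methanol: x = 0.1625, y = 0.2515
  n-heptane: x = 0.2780, y = 0.1546
  toluene: x = 0.4195, y = 0.1204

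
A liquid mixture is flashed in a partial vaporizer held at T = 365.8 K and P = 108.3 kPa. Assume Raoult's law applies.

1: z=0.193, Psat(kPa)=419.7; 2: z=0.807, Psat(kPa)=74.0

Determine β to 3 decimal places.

β = 0.329

Raoult's law: Kᵢ = Pᵢˢᵃᵗ/P = Pᵢˢᵃᵗ/108.3.
  K_1 = 419.7/108.3 = 3.87535, K_2 = 74.0/108.3 = 0.68329
Binary case is linear: z₁(K₁−1)(1+β(K₂−1)) + z₂(K₂−1)(1+β(K₁−1)) = 0
⇒ β = [z₁(K₁−1)+z₂(K₂−1)] / [−(K₁−1)(K₂−1)] = 0.2994/0.9107 = 0.329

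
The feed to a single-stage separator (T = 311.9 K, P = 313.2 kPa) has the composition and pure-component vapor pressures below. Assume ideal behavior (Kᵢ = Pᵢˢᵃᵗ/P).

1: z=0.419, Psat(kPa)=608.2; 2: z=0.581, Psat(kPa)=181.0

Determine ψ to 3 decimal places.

Raoult's law: Kᵢ = Pᵢˢᵃᵗ/P = Pᵢˢᵃᵗ/313.2.
  K_1 = 608.2/313.2 = 1.94189, K_2 = 181.0/313.2 = 0.57791
Rachford–Rice: g(ψ) = Σ zᵢ(Kᵢ−1)/(1+ψ(Kᵢ−1)) = 0.
g(0) = ΣzᵢKᵢ − 1 = 0.149 and g(1) = 1 − Σzᵢ/Kᵢ = -0.221, so a root lies in (0, 1).
Newton–Raphson from ψ = 0.35:
  ψ = 0.350: g = 0.0091, g' = -0.353 → ψ = 0.376
Converged at ψ = 0.376.

ψ = 0.376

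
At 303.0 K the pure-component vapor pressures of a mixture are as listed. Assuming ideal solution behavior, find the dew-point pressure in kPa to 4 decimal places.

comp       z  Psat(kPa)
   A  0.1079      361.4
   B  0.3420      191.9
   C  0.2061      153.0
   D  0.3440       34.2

At the dew point ψ → 1, so Σzᵢ/Kᵢ = 1 with Kᵢ = Pᵢˢᵃᵗ/P ⇒ 1/P = Σzᵢ/Pᵢˢᵃᵗ.
1/P = 0.1079/361.4 + 0.3420/191.9 + 0.2061/153.0 + 0.3440/34.2 = 0.0134863 ⇒ P = 74.1494 kPa

Pdew = 74.1494 kPa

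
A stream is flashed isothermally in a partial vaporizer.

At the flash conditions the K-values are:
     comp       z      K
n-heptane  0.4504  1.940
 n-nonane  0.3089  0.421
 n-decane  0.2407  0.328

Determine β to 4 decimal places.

Material balance + equilibrium reduce to Σ zᵢ(Kᵢ−1)/(1+β(Kᵢ−1)) = 0.
g(0) = ΣzᵢKᵢ − 1 = 0.0828 and g(1) = 1 − Σzᵢ/Kᵢ = -0.6997, so a root lies in (0, 1).
Newton iteration, β⁰ = 0.68:
  β = 0.6800: g = -0.33458, g' = -0.7984 → β = 0.2610
  β = 0.2610: g = -0.06685, g' = -0.5602 → β = 0.1416
  β = 0.1416: g = 0.00005, g' = -0.5656 → β = 0.1417
Converged at β = 0.1417.

β = 0.1417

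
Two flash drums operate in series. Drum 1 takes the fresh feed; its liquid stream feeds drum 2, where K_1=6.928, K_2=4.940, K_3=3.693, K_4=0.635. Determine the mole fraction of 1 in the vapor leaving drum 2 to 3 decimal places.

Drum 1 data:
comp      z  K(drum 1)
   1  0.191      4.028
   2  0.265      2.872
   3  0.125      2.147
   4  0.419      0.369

y_1 (drum 2) = 0.111

Drum 1:
Material balance + equilibrium reduce to Σ zᵢ(Kᵢ−1)/(1+ψ₁(Kᵢ−1)) = 0.
g(0) = ΣzᵢKᵢ − 1 = 0.953 and g(1) = 1 − Σzᵢ/Kᵢ = -0.333, so a root lies in (0, 1).
Newton–Raphson from ψ₁ = 0.5:
  ψ₁ = 0.500: g = 0.1912, g' = -0.947 → ψ₁ = 0.702
  ψ₁ = 0.702: g = 0.0044, g' = -0.941 → ψ₁ = 0.706
Converged at ψ₁ = 0.706.
Drum-1 compositions:
  1: x = 0.061, y = 0.245
  2: x = 0.114, y = 0.328
  3: x = 0.069, y = 0.148
  4: x = 0.756, y = 0.279
Drum-2 feed = drum-1 liquid: z₂ = (0.0608, 0.1141, 0.0690, 0.7560).
Drum 2:
Rachford–Rice: g(ψ₂) = Σ zᵢ(Kᵢ−1)/(1+ψ₂(Kᵢ−1)) = 0.
g(0) = ΣzᵢKᵢ − 1 = 0.720 and g(1) = 1 − Σzᵢ/Kᵢ = -0.241, so a root lies in (0, 1).
Newton–Raphson from ψ₂ = 0.53:
  ψ₂ = 0.530: g = -0.0329, g' = -0.550 → ψ₂ = 0.470
  ψ₂ = 0.470: g = 0.0017, g' = -0.611 → ψ₂ = 0.473
Converged at ψ₂ = 0.473.
  1: x = 0.016, y = 0.111
  2: x = 0.040, y = 0.197
  3: x = 0.030, y = 0.112
  4: x = 0.914, y = 0.580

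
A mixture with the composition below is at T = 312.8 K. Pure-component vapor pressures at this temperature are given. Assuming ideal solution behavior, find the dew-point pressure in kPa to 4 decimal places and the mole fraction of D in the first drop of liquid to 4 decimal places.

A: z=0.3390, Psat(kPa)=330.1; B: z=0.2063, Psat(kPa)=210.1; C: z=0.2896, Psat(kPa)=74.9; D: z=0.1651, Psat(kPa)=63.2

At the dew point ψ → 1, so Σzᵢ/Kᵢ = 1 with Kᵢ = Pᵢˢᵃᵗ/P ⇒ 1/P = Σzᵢ/Pᵢˢᵃᵗ.
1/P = 0.3390/330.1 + 0.2063/210.1 + 0.2896/74.9 + 0.1651/63.2 = 0.0084877 ⇒ P = 117.8175 kPa
xᵢ = zᵢP/Pᵢˢᵃᵗ ⇒ x_D = 0.1651·117.8175/63.2 = 0.3078

Pdew = 117.8175 kPa, x_D = 0.3078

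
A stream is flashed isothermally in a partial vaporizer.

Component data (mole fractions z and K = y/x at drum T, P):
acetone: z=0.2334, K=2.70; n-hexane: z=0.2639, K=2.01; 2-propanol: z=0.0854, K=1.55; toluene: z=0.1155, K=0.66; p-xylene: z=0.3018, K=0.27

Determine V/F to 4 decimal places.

V/F = 0.5449

Rachford–Rice: g(V/F) = Σ zᵢ(Kᵢ−1)/(1+V/F(Kᵢ−1)) = 0.
Feasibility: ΣzᵢKᵢ = 1.4507, Σzᵢ/Kᵢ = 1.5656 — both > 1, two phases present.
Newton iteration, V/F⁰ = 0.53:
  V/F = 0.5300: g = 0.01145, g' = -0.7641 → V/F = 0.5450
  V/F = 0.5450: g = -0.00006, g' = -0.7727 → V/F = 0.5449
Converged at V/F = 0.5449.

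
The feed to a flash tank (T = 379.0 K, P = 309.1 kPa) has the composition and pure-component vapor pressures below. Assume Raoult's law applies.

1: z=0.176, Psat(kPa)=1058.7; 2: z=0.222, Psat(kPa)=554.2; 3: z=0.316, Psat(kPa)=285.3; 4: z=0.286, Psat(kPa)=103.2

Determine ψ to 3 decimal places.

Raoult's law: Kᵢ = Pᵢˢᵃᵗ/P = Pᵢˢᵃᵗ/309.1.
  K_1 = 1058.7/309.1 = 3.42511, K_2 = 554.2/309.1 = 1.79295, K_3 = 285.3/309.1 = 0.92300, K_4 = 103.2/309.1 = 0.33387
Let ψ = V/F and solve Σ zᵢ(Kᵢ−1)/(1+ψ(Kᵢ−1)) = 0.
g(0) = ΣzᵢKᵢ − 1 = 0.388 and g(1) = 1 − Σzᵢ/Kᵢ = -0.374, so a root lies in (0, 1).
Newton iteration, ψ⁰ = 0.5:
  ψ = 0.500: g = 0.0080, g' = -0.570 → ψ = 0.514
Converged at ψ = 0.514.

ψ = 0.514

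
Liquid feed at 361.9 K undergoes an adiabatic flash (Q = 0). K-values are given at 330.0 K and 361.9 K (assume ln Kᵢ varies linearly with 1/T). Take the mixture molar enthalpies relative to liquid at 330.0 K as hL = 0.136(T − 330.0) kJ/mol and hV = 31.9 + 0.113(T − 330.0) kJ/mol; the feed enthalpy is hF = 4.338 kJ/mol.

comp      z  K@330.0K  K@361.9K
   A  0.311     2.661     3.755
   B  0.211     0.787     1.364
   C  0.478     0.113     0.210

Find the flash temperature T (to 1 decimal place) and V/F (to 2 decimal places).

T = 336.5 K, V/F = 0.11

Adiabatic flash: solve Rachford–Rice at each trial T, then check hF = ψ·hV(T) + (1−ψ)·hL(T).
  T = 330.0 K: K = (2.661, 0.787, 0.113), RR gives ψ = 0.040, H_out = 1.262 kJ/mol
  T = 361.9 K: K = (3.755, 1.364, 0.210), RR gives ψ = 0.335, H_out = 14.792 kJ/mol
  T = 345.9 K: K = (3.185, 1.048, 0.156), RR gives ψ = 0.198, H_out = 8.408 kJ/mol
  T = 337.9 K: K = (2.916, 0.911, 0.133), RR gives ψ = 0.122, H_out = 4.957 kJ/mol
  T = 333.9 K: K = (2.785, 0.846, 0.123), RR gives ψ = 0.082, H_out = 3.129 kJ/mol
  T = 335.9 K: K = (2.850, 0.878, 0.128), RR gives ψ = 0.102, H_out = 4.053 kJ/mol
Linear interpolation between T = 335.9 (H_out = 4.053) and T = 337.9 (H_out = 4.957) on hF = 4.338 gives T ≈ 336.5 K, at which ψ = 0.11.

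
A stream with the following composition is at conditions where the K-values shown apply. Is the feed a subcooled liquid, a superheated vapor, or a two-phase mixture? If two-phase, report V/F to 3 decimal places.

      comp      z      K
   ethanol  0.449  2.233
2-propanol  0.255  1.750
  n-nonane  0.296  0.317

two-phase, V/F = 0.745

ΣzᵢKᵢ = 1.543; Σzᵢ/Kᵢ = 1.281.
Both exceed 1, so a two-phase solution exists.
Material balance + equilibrium reduce to Σ zᵢ(Kᵢ−1)/(1+ψ(Kᵢ−1)) = 0.
Newton iteration, ψ⁰ = 0.31:
  ψ = 0.310: g = 0.2992, g' = -0.674 → ψ = 0.754
  ψ = 0.754: g = -0.0078, g' = -0.829 → ψ = 0.745
Converged at ψ = 0.745.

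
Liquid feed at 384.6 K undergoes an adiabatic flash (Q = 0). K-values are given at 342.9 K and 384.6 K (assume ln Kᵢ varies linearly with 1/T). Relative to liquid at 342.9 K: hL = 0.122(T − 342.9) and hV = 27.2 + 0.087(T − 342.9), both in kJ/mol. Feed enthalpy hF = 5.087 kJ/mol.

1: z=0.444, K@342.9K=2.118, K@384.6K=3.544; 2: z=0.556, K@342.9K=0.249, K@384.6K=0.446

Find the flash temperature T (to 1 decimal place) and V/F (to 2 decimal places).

T = 347.7 K, V/F = 0.17

Adiabatic flash: solve Rachford–Rice at each trial T, then check hF = ψ·hV(T) + (1−ψ)·hL(T).
  T = 342.9 K: K = (2.118, 0.249), RR gives ψ = 0.094, H_out = 2.554 kJ/mol
  T = 384.6 K: K = (3.544, 0.446), RR gives ψ = 0.583, H_out = 20.091 kJ/mol
  T = 363.8 K: K = (2.782, 0.339), RR gives ψ = 0.360, H_out = 12.074 kJ/mol
  T = 353.4 K: K = (2.439, 0.292), RR gives ψ = 0.241, H_out = 7.743 kJ/mol
  T = 348.1 K: K = (2.274, 0.270), RR gives ψ = 0.172, H_out = 5.269 kJ/mol
  T = 345.5 K: K = (2.195, 0.259), RR gives ψ = 0.134, H_out = 3.954 kJ/mol
  T = 346.8 K: K = (2.234, 0.265), RR gives ψ = 0.153, H_out = 4.621 kJ/mol
Linear interpolation between T = 346.8 (H_out = 4.621) and T = 348.1 (H_out = 5.269) on hF = 5.087 gives T ≈ 347.7 K, at which ψ = 0.17.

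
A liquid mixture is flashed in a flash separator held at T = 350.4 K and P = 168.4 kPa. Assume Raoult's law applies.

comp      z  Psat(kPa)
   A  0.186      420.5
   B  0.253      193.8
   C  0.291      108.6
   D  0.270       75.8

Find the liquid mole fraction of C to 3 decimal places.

x_C = 0.306

Raoult's law: Kᵢ = Pᵢˢᵃᵗ/P = Pᵢˢᵃᵗ/168.4.
  K_A = 420.5/168.4 = 2.49703, K_B = 193.8/168.4 = 1.15083, K_C = 108.6/168.4 = 0.64489, K_D = 75.8/168.4 = 0.45012
Rachford–Rice: g(β) = Σ zᵢ(Kᵢ−1)/(1+β(Kᵢ−1)) = 0.
Check two-phase: ΣzᵢKᵢ = 1.065 > 1 and Σzᵢ/Kᵢ = 1.345 > 1, so g(0) = 0.065 > 0 and g(1) = -0.345 < 0.
Newton iteration, β⁰ = 0.62:
  β = 0.620: g = -0.1785, g' = -0.365 → β = 0.131
  β = 0.131: g = 0.0017, g' = -0.432 → β = 0.135
Converged at β = 0.135.
Compositions from xᵢ = zᵢ/(1+β(Kᵢ−1)), yᵢ = Kᵢxᵢ:
  A: x = 0.155, y = 0.386
  B: x = 0.248, y = 0.285
  C: x = 0.306, y = 0.197
  D: x = 0.292, y = 0.131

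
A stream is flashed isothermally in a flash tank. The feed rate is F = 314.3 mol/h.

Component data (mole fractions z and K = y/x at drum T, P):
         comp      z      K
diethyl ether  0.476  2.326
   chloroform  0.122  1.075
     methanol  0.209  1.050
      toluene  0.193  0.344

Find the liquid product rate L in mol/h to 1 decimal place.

L = 32.7 mol/h

Rachford–Rice: g(ψ) = Σ zᵢ(Kᵢ−1)/(1+ψ(Kᵢ−1)) = 0.
g(0) = ΣzᵢKᵢ − 1 = 0.524 and g(1) = 1 − Σzᵢ/Kᵢ = -0.078, so a root lies in (0, 1).
Iterate (Newton) starting at ψ = 0.5:
  ψ = 0.500: g = 0.2102, g' = -0.488 → ψ = 0.931
  ψ = 0.931: g = -0.0242, g' = -0.717 → ψ = 0.897
  ψ = 0.897: g = -0.0009, g' = -0.666 → ψ = 0.896
Converged at ψ = 0.896.
Then V = ψ·F = 0.8959·314.3 = 281.6 mol/h and L = F − V = 32.7 mol/h.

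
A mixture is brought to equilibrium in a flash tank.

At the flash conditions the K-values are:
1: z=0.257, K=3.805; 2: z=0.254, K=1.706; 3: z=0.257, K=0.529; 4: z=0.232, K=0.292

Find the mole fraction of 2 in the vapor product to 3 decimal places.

Material balance + equilibrium reduce to Σ zᵢ(Kᵢ−1)/(1+V/F(Kᵢ−1)) = 0.
Check two-phase: ΣzᵢKᵢ = 1.615 > 1 and Σzᵢ/Kᵢ = 1.497 > 1, so g(0) = 0.615 > 0 and g(1) = -0.497 < 0.
Newton iteration, V/F⁰ = 0.38:
  V/F = 0.380: g = 0.1182, g' = -0.855 → V/F = 0.518
  V/F = 0.518: g = 0.0055, g' = -0.794 → V/F = 0.525
Converged at V/F = 0.525.
Compositions from xᵢ = zᵢ/(1+V/F(Kᵢ−1)), yᵢ = Kᵢxᵢ:
  1: x = 0.104, y = 0.395
  2: x = 0.185, y = 0.316
  3: x = 0.341, y = 0.181
  4: x = 0.369, y = 0.108

y_2 = 0.316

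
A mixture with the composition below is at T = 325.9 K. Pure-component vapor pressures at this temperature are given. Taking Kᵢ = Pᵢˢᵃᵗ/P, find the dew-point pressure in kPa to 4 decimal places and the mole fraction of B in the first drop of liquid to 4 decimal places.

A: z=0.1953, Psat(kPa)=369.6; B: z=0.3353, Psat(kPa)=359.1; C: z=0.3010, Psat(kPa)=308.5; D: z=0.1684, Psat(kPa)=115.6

At the dew point ψ → 1, so Σzᵢ/Kᵢ = 1 with Kᵢ = Pᵢˢᵃᵗ/P ⇒ 1/P = Σzᵢ/Pᵢˢᵃᵗ.
1/P = 0.1953/369.6 + 0.3353/359.1 + 0.3010/308.5 + 0.1684/115.6 = 0.0038946 ⇒ P = 256.7679 kPa
xᵢ = zᵢP/Pᵢˢᵃᵗ ⇒ x_B = 0.3353·256.7679/359.1 = 0.2398

Pdew = 256.7679 kPa, x_B = 0.2398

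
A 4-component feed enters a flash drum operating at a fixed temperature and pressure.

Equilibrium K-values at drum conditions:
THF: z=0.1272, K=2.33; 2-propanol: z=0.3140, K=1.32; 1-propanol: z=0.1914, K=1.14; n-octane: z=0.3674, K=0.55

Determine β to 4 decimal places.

Rachford–Rice: g(β) = Σ zᵢ(Kᵢ−1)/(1+β(Kᵢ−1)) = 0.
g(0) = ΣzᵢKᵢ − 1 = 0.1311 and g(1) = 1 − Σzᵢ/Kᵢ = -0.1284, so a root lies in (0, 1).
Newton iteration, β⁰ = 0.5:
  β = 0.5000: g = -0.00006, g' = -0.2322 → β = 0.4997
Converged at β = 0.4997.

β = 0.4997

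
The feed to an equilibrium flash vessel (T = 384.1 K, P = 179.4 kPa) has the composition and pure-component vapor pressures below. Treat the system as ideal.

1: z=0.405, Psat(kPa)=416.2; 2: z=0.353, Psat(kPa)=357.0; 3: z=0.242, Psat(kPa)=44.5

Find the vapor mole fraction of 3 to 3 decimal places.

y_3 = 0.150

Raoult's law: Kᵢ = Pᵢˢᵃᵗ/P = Pᵢˢᵃᵗ/179.4.
  K_1 = 416.2/179.4 = 2.31996, K_2 = 357.0/179.4 = 1.98997, K_3 = 44.5/179.4 = 0.24805
Rachford–Rice: g(V/F) = Σ zᵢ(Kᵢ−1)/(1+V/F(Kᵢ−1)) = 0.
Feasibility: ΣzᵢKᵢ = 1.702, Σzᵢ/Kᵢ = 1.328 — both > 1, two phases present.
Newton iteration, V/F⁰ = 0.42:
  V/F = 0.420: g = 0.3248, g' = -0.757 → V/F = 0.849
  V/F = 0.849: g = -0.0614, g' = -1.306 → V/F = 0.802
  V/F = 0.802: g = -0.0040, g' = -1.143 → V/F = 0.799
Converged at V/F = 0.799.
Compositions from xᵢ = zᵢ/(1+V/F(Kᵢ−1)), yᵢ = Kᵢxᵢ:
  1: x = 0.197, y = 0.457
  2: x = 0.197, y = 0.392
  3: x = 0.606, y = 0.150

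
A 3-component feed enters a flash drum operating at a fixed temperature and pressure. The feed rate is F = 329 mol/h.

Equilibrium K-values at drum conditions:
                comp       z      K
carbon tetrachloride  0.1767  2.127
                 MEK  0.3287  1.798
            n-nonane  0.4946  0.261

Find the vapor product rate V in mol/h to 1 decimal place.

V = 46.2 mol/h

Rachford–Rice: g(β) = Σ zᵢ(Kᵢ−1)/(1+β(Kᵢ−1)) = 0.
Feasibility: ΣzᵢKᵢ = 1.0959, Σzᵢ/Kᵢ = 2.1609 — both > 1, two phases present.
Newton iteration, β⁰ = 0.5:
  β = 0.5000: g = -0.26485, g' = -0.8782 → β = 0.1984
  β = 0.1984: g = -0.03912, g' = -0.6768 → β = 0.1406
  β = 0.1406: g = -0.00016, g' = -0.6728 → β = 0.1404
Converged at β = 0.1404.
Then V = β·F = 0.1404·329 = 46.2 mol/h and L = F − V = 282.8 mol/h.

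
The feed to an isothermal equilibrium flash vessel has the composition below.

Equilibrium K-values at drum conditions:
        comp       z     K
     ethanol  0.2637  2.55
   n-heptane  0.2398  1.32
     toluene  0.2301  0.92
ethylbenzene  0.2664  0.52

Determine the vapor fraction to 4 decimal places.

Material balance + equilibrium reduce to Σ zᵢ(Kᵢ−1)/(1+ψ(Kᵢ−1)) = 0.
Feasibility: ΣzᵢKᵢ = 1.3392, Σzᵢ/Kᵢ = 1.0475 — both > 1, two phases present.
Iterate (Newton) starting at ψ = 0.5:
  ψ = 0.5000: g = 0.10900, g' = -0.3272 → ψ = 0.8331
  ψ = 0.8331: g = 0.00616, g' = -0.3081 → ψ = 0.8531
  ψ = 0.8531: g = -0.00002, g' = -0.3103 → ψ = 0.8530
Converged at ψ = 0.8530.

ψ = 0.8530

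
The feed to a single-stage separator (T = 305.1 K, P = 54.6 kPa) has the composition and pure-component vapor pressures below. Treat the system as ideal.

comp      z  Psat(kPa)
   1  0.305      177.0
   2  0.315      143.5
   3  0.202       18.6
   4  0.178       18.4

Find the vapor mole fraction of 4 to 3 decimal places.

Raoult's law: Kᵢ = Pᵢˢᵃᵗ/P = Pᵢˢᵃᵗ/54.6.
  K_1 = 177.0/54.6 = 3.24176, K_2 = 143.5/54.6 = 2.62821, K_3 = 18.6/54.6 = 0.34066, K_4 = 18.4/54.6 = 0.33700
Let ψ = V/F and solve Σ zᵢ(Kᵢ−1)/(1+ψ(Kᵢ−1)) = 0.
Feasibility: ΣzᵢKᵢ = 1.945, Σzᵢ/Kᵢ = 1.335 — both > 1, two phases present.
Newton iteration, ψ⁰ = 0.44:
  ψ = 0.440: g = 0.2888, g' = -1.002 → ψ = 0.728
  ψ = 0.728: g = 0.0101, g' = -1.013 → ψ = 0.738
Converged at ψ = 0.738.
Compositions from xᵢ = zᵢ/(1+ψ(Kᵢ−1)), yᵢ = Kᵢxᵢ:
  1: x = 0.115, y = 0.372
  2: x = 0.143, y = 0.376
  3: x = 0.393, y = 0.134
  4: x = 0.349, y = 0.117

y_4 = 0.117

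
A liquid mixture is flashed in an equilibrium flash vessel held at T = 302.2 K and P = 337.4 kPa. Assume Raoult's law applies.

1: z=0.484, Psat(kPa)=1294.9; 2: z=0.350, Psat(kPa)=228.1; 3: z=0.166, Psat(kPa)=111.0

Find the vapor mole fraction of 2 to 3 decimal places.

y_2 = 0.324

Raoult's law: Kᵢ = Pᵢˢᵃᵗ/P = Pᵢˢᵃᵗ/337.4.
  K_1 = 1294.9/337.4 = 3.83788, K_2 = 228.1/337.4 = 0.67605, K_3 = 111.0/337.4 = 0.32899
Material balance + equilibrium reduce to Σ zᵢ(Kᵢ−1)/(1+ψ(Kᵢ−1)) = 0.
Check two-phase: ΣzᵢKᵢ = 2.149 > 1 and Σzᵢ/Kᵢ = 1.148 > 1, so g(0) = 1.149 > 0 and g(1) = -0.148 < 0.
Newton–Raphson from ψ = 0.5:
  ψ = 0.500: g = 0.2649, g' = -0.888 → ψ = 0.798
  ψ = 0.798: g = 0.0277, g' = -0.779 → ψ = 0.834
Converged at ψ = 0.834.
Compositions from xᵢ = zᵢ/(1+ψ(Kᵢ−1)), yᵢ = Kᵢxᵢ:
  1: x = 0.144, y = 0.552
  2: x = 0.479, y = 0.324
  3: x = 0.377, y = 0.124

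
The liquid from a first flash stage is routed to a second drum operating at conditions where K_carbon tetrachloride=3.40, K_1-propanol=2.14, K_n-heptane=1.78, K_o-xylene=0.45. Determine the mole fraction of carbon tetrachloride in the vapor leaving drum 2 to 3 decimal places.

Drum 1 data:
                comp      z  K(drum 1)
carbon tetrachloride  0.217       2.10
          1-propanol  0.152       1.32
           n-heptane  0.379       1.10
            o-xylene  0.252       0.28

y_carbon tetrachloride (drum 2) = 0.169

Drum 1:
Material balance + equilibrium reduce to Σ zᵢ(Kᵢ−1)/(1+ψ₁(Kᵢ−1)) = 0.
g(0) = ΣzᵢKᵢ − 1 = 0.144 and g(1) = 1 − Σzᵢ/Kᵢ = -0.463, so a root lies in (0, 1).
Newton iteration, ψ₁⁰ = 0.67:
  ψ₁ = 0.670: g = -0.1375, g' = -0.589 → ψ₁ = 0.436
  ψ₁ = 0.436: g = -0.0242, g' = -0.413 → ψ₁ = 0.378
  ψ₁ = 0.378: g = -0.0006, g' = -0.393 → ψ₁ = 0.376
Converged at ψ₁ = 0.376.
Drum-1 compositions:
  carbon tetrachloride: x = 0.154, y = 0.322
  1-propanol: x = 0.136, y = 0.179
  n-heptane: x = 0.365, y = 0.402
  o-xylene: x = 0.346, y = 0.097
Drum-2 feed = drum-1 liquid: z₂ = (0.1535, 0.1357, 0.3653, 0.3456).
Drum 2:
Rachford–Rice: g(ψ₂) = Σ zᵢ(Kᵢ−1)/(1+ψ₂(Kᵢ−1)) = 0.
g(0) = ΣzᵢKᵢ − 1 = 0.618 and g(1) = 1 − Σzᵢ/Kᵢ = -0.082, so a root lies in (0, 1).
Newton iteration, ψ₂⁰ = 0.5:
  ψ₂ = 0.500: g = 0.2088, g' = -0.568 → ψ₂ = 0.868
  ψ₂ = 0.868: g = 0.0037, g' = -0.599 → ψ₂ = 0.874
Converged at ψ₂ = 0.874.
  carbon tetrachloride: x = 0.050, y = 0.169
  1-propanol: x = 0.068, y = 0.145
  n-heptane: x = 0.217, y = 0.387
  o-xylene: x = 0.665, y = 0.299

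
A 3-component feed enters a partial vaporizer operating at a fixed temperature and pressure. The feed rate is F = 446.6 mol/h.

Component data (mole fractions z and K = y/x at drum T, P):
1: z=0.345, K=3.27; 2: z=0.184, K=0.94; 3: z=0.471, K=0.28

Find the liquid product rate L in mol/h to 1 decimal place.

L = 302.9 mol/h

Iterate (Newton) starting at ψ = 0.49:
  ψ = 0.490: g = -0.1646, g' = -0.982 → ψ = 0.322
Converged at ψ = 0.322.
Then V = ψ·F = 0.3217·446.6 = 143.7 mol/h and L = F − V = 302.9 mol/h.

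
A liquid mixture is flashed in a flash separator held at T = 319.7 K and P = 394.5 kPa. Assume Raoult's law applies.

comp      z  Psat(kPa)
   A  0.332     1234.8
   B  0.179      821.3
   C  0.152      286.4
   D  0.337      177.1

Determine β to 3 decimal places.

β = 0.767

Raoult's law: Kᵢ = Pᵢˢᵃᵗ/P = Pᵢˢᵃᵗ/394.5.
  K_A = 1234.8/394.5 = 3.13004, K_B = 821.3/394.5 = 2.08188, K_C = 286.4/394.5 = 0.72598, K_D = 177.1/394.5 = 0.44892
Rachford–Rice: g(β) = Σ zᵢ(Kᵢ−1)/(1+β(Kᵢ−1)) = 0.
Check two-phase: ΣzᵢKᵢ = 1.673 > 1 and Σzᵢ/Kᵢ = 1.152 > 1, so g(0) = 0.673 > 0 and g(1) = -0.152 < 0.
Iterate (Newton) starting at β = 0.5:
  β = 0.500: g = 0.1635, g' = -0.652 → β = 0.751
  β = 0.751: g = 0.0097, g' = -0.603 → β = 0.767
Converged at β = 0.767.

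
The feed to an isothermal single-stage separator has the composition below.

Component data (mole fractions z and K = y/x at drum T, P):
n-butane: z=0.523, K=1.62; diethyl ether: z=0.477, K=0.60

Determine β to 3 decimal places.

Let β = V/F and solve Σ zᵢ(Kᵢ−1)/(1+β(Kᵢ−1)) = 0.
g(0) = ΣzᵢKᵢ − 1 = 0.133 and g(1) = 1 − Σzᵢ/Kᵢ = -0.118, so a root lies in (0, 1).
Iterate (Newton) starting at β = 0.5:
  β = 0.500: g = 0.0090, g' = -0.236 → β = 0.538
Converged at β = 0.538.

β = 0.538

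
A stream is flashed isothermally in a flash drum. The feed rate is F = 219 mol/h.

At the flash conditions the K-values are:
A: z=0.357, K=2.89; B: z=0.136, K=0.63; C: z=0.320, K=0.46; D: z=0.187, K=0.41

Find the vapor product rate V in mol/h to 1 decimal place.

Iterate (Newton) starting at ψ = 0.5:
  ψ = 0.500: g = -0.1080, g' = -0.671 → ψ = 0.339
  ψ = 0.339: g = 0.0043, g' = -0.740 → ψ = 0.345
Converged at ψ = 0.345.
Then V = ψ·F = 0.3448·219 = 75.5 mol/h and L = F − V = 143.5 mol/h.

V = 75.5 mol/h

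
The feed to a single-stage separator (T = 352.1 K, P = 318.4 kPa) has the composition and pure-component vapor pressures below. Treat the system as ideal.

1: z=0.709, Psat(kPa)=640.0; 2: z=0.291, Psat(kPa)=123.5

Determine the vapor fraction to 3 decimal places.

Raoult's law: Kᵢ = Pᵢˢᵃᵗ/P = Pᵢˢᵃᵗ/318.4.
  K_1 = 640.0/318.4 = 2.01005, K_2 = 123.5/318.4 = 0.38788
Let ψ = V/F and solve Σ zᵢ(Kᵢ−1)/(1+ψ(Kᵢ−1)) = 0.
Feasibility: ΣzᵢKᵢ = 1.538, Σzᵢ/Kᵢ = 1.103 — both > 1, two phases present.
Newton iteration, ψ⁰ = 0.5:
  ψ = 0.500: g = 0.2191, g' = -0.546 → ψ = 0.902
  ψ = 0.902: g = -0.0226, g' = -0.741 → ψ = 0.871
  ψ = 0.871: g = -0.0006, g' = -0.705 → ψ = 0.870
Converged at ψ = 0.870.

ψ = 0.870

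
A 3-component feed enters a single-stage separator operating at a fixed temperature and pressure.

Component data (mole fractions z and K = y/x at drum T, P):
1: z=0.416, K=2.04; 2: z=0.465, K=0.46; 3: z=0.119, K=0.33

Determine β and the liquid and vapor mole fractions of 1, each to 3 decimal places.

Rachford–Rice: g(β) = Σ zᵢ(Kᵢ−1)/(1+β(Kᵢ−1)) = 0.
g(0) = ΣzᵢKᵢ − 1 = 0.102 and g(1) = 1 − Σzᵢ/Kᵢ = -0.575, so a root lies in (0, 1).
Iterate (Newton) starting at β = 0.5:
  β = 0.500: g = -0.1792, g' = -0.570 → β = 0.186
  β = 0.186: g = -0.0075, g' = -0.553 → β = 0.172
Converged at β = 0.172.
Compositions from xᵢ = zᵢ/(1+β(Kᵢ−1)), yᵢ = Kᵢxᵢ:
  1: x = 0.353, y = 0.720
  2: x = 0.513, y = 0.236
  3: x = 0.135, y = 0.044

β = 0.172, x_1 = 0.353, y_1 = 0.720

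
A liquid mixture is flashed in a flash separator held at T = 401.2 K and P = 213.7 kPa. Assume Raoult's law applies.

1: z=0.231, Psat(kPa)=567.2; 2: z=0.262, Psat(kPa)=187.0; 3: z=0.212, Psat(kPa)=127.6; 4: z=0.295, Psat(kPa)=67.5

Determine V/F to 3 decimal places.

V/F = 0.084

Raoult's law: Kᵢ = Pᵢˢᵃᵗ/P = Pᵢˢᵃᵗ/213.7.
  K_1 = 567.2/213.7 = 2.65419, K_2 = 187.0/213.7 = 0.87506, K_3 = 127.6/213.7 = 0.59710, K_4 = 67.5/213.7 = 0.31586
Iterate (Newton) starting at V/F = 0.5:
  V/F = 0.500: g = -0.2395, g' = -0.567 → V/F = 0.078
  V/F = 0.078: g = 0.0043, g' = -0.691 → V/F = 0.084
Converged at V/F = 0.084.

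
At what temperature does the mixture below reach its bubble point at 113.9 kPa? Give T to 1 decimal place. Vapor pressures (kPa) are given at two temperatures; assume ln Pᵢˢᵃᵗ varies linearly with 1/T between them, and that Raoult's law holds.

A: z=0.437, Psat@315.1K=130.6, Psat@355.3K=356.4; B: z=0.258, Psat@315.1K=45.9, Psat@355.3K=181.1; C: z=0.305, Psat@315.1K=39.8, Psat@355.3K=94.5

T = 327.2 K

Bubble-point temperature: ΣzᵢPᵢˢᵃᵗ(T) = P. Interpolate ln Pᵢˢᵃᵗ = aᵢ + bᵢ/T.
  T = 315.1 K: ΣzᵢPᵢˢᵃᵗ = 81.05 kPa
  T = 355.3 K: ΣzᵢPᵢˢᵃᵗ = 231.29 kPa
  T = 335.2 K: ΣzᵢPᵢˢᵃᵗ = 140.87 kPa
  T = 325.1 K: ΣzᵢPᵢˢᵃᵗ = 107.54 kPa
  T = 330.1 K: ΣzᵢPᵢˢᵃᵗ = 123.14 kPa
  T = 327.6 K: ΣzᵢPᵢˢᵃᵗ = 115.13 kPa
Interpolating between 325.1 K and 327.6 K gives T ≈ 327.2 K.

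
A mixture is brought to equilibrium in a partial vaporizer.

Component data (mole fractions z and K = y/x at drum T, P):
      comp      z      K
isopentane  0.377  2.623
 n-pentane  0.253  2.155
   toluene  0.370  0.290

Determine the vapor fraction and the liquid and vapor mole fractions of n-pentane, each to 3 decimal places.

ψ = 0.626, x_n-pentane = 0.147, y_n-pentane = 0.316

Material balance + equilibrium reduce to Σ zᵢ(Kᵢ−1)/(1+ψ(Kᵢ−1)) = 0.
Feasibility: ΣzᵢKᵢ = 1.641, Σzᵢ/Kᵢ = 1.537 — both > 1, two phases present.
Newton–Raphson from ψ = 0.5:
  ψ = 0.500: g = 0.1157, g' = -0.887 → ψ = 0.631
  ψ = 0.631: g = -0.0041, g' = -0.967 → ψ = 0.626
Converged at ψ = 0.626.
Compositions from xᵢ = zᵢ/(1+ψ(Kᵢ−1)), yᵢ = Kᵢxᵢ:
  isopentane: x = 0.187, y = 0.490
  n-pentane: x = 0.147, y = 0.316
  toluene: x = 0.666, y = 0.193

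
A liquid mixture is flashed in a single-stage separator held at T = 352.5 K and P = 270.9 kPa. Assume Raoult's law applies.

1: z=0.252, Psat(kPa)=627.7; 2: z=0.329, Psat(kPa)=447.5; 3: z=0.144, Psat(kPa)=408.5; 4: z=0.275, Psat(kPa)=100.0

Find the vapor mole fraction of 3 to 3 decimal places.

y_3 = 0.154

Raoult's law: Kᵢ = Pᵢˢᵃᵗ/P = Pᵢˢᵃᵗ/270.9.
  K_1 = 627.7/270.9 = 2.31709, K_2 = 447.5/270.9 = 1.65190, K_3 = 408.5/270.9 = 1.50794, K_4 = 100.0/270.9 = 0.36914
Material balance + equilibrium reduce to Σ zᵢ(Kᵢ−1)/(1+ψ(Kᵢ−1)) = 0.
g(0) = ΣzᵢKᵢ − 1 = 0.446 and g(1) = 1 − Σzᵢ/Kᵢ = -0.148, so a root lies in (0, 1).
Newton iteration, ψ⁰ = 0.5:
  ψ = 0.500: g = 0.1668, g' = -0.496 → ψ = 0.837
  ψ = 0.837: g = -0.0193, g' = -0.666 → ψ = 0.808
  ψ = 0.808: g = -0.0004, g' = -0.636 → ψ = 0.807
Converged at ψ = 0.807.
Compositions from xᵢ = zᵢ/(1+ψ(Kᵢ−1)), yᵢ = Kᵢxᵢ:
  1: x = 0.122, y = 0.283
  2: x = 0.216, y = 0.356
  3: x = 0.102, y = 0.154
  4: x = 0.560, y = 0.207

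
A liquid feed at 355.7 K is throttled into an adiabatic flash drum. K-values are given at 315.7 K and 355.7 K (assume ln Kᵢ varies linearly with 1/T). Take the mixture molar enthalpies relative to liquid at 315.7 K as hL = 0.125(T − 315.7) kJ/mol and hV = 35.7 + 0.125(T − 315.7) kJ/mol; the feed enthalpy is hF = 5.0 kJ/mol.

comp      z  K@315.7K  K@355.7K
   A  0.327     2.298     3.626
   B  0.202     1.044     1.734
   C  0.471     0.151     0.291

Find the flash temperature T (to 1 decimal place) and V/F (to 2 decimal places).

T = 321.5 K, V/F = 0.12

Adiabatic flash: solve Rachford–Rice at each trial T, then check hF = ψ·hV(T) + (1−ψ)·hL(T).
  T = 315.7 K: K = (2.298, 1.044, 0.151), RR gives ψ = 0.038, H_out = 1.363 kJ/mol
  T = 355.7 K: K = (3.626, 1.734, 0.291), RR gives ψ = 0.464, H_out = 21.565 kJ/mol
  T = 335.7 K: K = (2.926, 1.366, 0.214), RR gives ψ = 0.281, H_out = 12.544 kJ/mol
  T = 325.7 K: K = (2.603, 1.199, 0.181), RR gives ψ = 0.173, H_out = 7.409 kJ/mol
  T = 320.7 K: K = (2.448, 1.120, 0.165), RR gives ψ = 0.109, H_out = 4.534 kJ/mol
  T = 323.2 K: K = (2.525, 1.159, 0.173), RR gives ψ = 0.142, H_out = 6.003 kJ/mol
  T = 321.9 K: K = (2.485, 1.139, 0.169), RR gives ψ = 0.125, H_out = 5.248 kJ/mol
Linear interpolation between T = 320.7 (H_out = 4.534) and T = 321.9 (H_out = 5.248) on hF = 5.0 gives T ≈ 321.5 K, at which ψ = 0.12.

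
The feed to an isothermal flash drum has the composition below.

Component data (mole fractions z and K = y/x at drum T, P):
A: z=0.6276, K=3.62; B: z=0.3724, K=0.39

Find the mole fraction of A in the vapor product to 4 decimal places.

Let β = V/F and solve Σ zᵢ(Kᵢ−1)/(1+β(Kᵢ−1)) = 0.
Feasibility: ΣzᵢKᵢ = 2.4171, Σzᵢ/Kᵢ = 1.1282 — both > 1, two phases present.
Binary case is linear: z₁(K₁−1)(1+β(K₂−1)) + z₂(K₂−1)(1+β(K₁−1)) = 0
⇒ β = [z₁(K₁−1)+z₂(K₂−1)] / [−(K₁−1)(K₂−1)] = 1.41715/1.59820 = 0.8867
Compositions from xᵢ = zᵢ/(1+β(Kᵢ−1)), yᵢ = Kᵢxᵢ:
  A: x = 0.1889, y = 0.6837
  B: x = 0.8111, y = 0.3163

y_A = 0.6837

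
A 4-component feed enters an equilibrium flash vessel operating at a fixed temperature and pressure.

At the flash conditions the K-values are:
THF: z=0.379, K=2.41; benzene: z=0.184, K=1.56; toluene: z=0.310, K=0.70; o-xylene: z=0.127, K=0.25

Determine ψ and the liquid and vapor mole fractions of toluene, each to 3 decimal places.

ψ = 0.741, x_toluene = 0.399, y_toluene = 0.279

Material balance + equilibrium reduce to Σ zᵢ(Kᵢ−1)/(1+ψ(Kᵢ−1)) = 0.
Feasibility: ΣzᵢKᵢ = 1.449, Σzᵢ/Kᵢ = 1.226 — both > 1, two phases present.
Newton iteration, ψ⁰ = 0.5:
  ψ = 0.500: g = 0.1321, g' = -0.516 → ψ = 0.756
  ψ = 0.756: g = -0.0092, g' = -0.633 → ψ = 0.741
Converged at ψ = 0.741.
Compositions from xᵢ = zᵢ/(1+ψ(Kᵢ−1)), yᵢ = Kᵢxᵢ:
  THF: x = 0.185, y = 0.447
  benzene: x = 0.130, y = 0.203
  toluene: x = 0.399, y = 0.279
  o-xylene: x = 0.286, y = 0.072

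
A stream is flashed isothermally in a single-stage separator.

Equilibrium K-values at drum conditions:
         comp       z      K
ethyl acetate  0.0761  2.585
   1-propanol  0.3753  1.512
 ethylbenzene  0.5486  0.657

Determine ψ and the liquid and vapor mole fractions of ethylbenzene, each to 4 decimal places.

ψ = 0.4685, x_ethylbenzene = 0.6536, y_ethylbenzene = 0.4294

Rachford–Rice: g(ψ) = Σ zᵢ(Kᵢ−1)/(1+ψ(Kᵢ−1)) = 0.
Check two-phase: ΣzᵢKᵢ = 1.1246 > 1 and Σzᵢ/Kᵢ = 1.1127 > 1, so g(0) = 0.1246 > 0 and g(1) = -0.1127 < 0.
Newton–Raphson from ψ = 0.65:
  ψ = 0.6500: g = -0.03858, g' = -0.2087 → ψ = 0.4651
  ψ = 0.4651: g = 0.00074, g' = -0.2189 → ψ = 0.4685
Converged at ψ = 0.4685.
Compositions from xᵢ = zᵢ/(1+ψ(Kᵢ−1)), yᵢ = Kᵢxᵢ:
  ethyl acetate: x = 0.0437, y = 0.1129
  1-propanol: x = 0.3027, y = 0.4577
  ethylbenzene: x = 0.6536, y = 0.4294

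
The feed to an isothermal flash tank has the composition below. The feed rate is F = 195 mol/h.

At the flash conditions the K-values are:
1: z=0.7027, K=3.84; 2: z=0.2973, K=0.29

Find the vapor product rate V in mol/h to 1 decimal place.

Rachford–Rice: g(ψ) = Σ zᵢ(Kᵢ−1)/(1+ψ(Kᵢ−1)) = 0.
Feasibility: ΣzᵢKᵢ = 2.7846, Σzᵢ/Kᵢ = 1.2082 — both > 1, two phases present.
Binary case is linear: z₁(K₁−1)(1+ψ(K₂−1)) + z₂(K₂−1)(1+ψ(K₁−1)) = 0
⇒ ψ = [z₁(K₁−1)+z₂(K₂−1)] / [−(K₁−1)(K₂−1)] = 1.78458/2.01640 = 0.8850
Then V = ψ·F = 0.8850·195 = 172.6 mol/h and L = F − V = 22.4 mol/h.

V = 172.6 mol/h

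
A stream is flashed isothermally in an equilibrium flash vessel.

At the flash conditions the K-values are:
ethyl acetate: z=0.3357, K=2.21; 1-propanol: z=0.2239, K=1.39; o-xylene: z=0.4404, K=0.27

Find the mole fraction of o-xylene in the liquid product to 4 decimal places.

Material balance + equilibrium reduce to Σ zᵢ(Kᵢ−1)/(1+V/F(Kᵢ−1)) = 0.
g(0) = ΣzᵢKᵢ − 1 = 0.1720 and g(1) = 1 − Σzᵢ/Kᵢ = -0.9441, so a root lies in (0, 1).
Newton–Raphson from V/F = 0.5:
  V/F = 0.5000: g = -0.18013, g' = -0.7967 → V/F = 0.2739
  V/F = 0.2739: g = -0.01786, g' = -0.6717 → V/F = 0.2473
Converged at V/F = 0.2473.
Compositions from xᵢ = zᵢ/(1+V/F(Kᵢ−1)), yᵢ = Kᵢxᵢ:
  ethyl acetate: x = 0.2584, y = 0.5711
  1-propanol: x = 0.2042, y = 0.2838
  o-xylene: x = 0.5374, y = 0.1451

x_o-xylene = 0.5374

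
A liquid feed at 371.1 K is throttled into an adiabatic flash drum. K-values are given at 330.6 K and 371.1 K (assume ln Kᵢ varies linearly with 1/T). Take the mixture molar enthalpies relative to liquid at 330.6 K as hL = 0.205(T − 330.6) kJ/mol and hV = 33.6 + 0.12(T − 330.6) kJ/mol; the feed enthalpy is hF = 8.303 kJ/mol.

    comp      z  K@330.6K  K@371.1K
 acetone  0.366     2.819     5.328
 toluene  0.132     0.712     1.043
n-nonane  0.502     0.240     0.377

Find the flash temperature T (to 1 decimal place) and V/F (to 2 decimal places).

Adiabatic flash: solve Rachford–Rice at each trial T, then check hF = ψ·hV(T) + (1−ψ)·hL(T).
  T = 330.6 K: K = (2.819, 0.712, 0.240), RR gives ψ = 0.198, H_out = 6.654 kJ/mol
  T = 371.1 K: K = (5.328, 1.043, 0.377), RR gives ψ = 0.548, H_out = 24.843 kJ/mol
  T = 350.9 K: K = (3.950, 0.872, 0.305), RR gives ψ = 0.395, H_out = 16.748 kJ/mol
  T = 340.8 K: K = (3.357, 0.791, 0.272), RR gives ψ = 0.307, H_out = 12.140 kJ/mol
  T = 335.7 K: K = (3.080, 0.751, 0.256), RR gives ψ = 0.256, H_out = 9.536 kJ/mol
  T = 333.1 K: K = (2.945, 0.731, 0.248), RR gives ψ = 0.227, H_out = 8.107 kJ/mol
  T = 334.4 K: K = (3.012, 0.741, 0.252), RR gives ψ = 0.242, H_out = 8.831 kJ/mol
  T = 333.8 K: K = (2.981, 0.736, 0.250), RR gives ψ = 0.235, H_out = 8.499 kJ/mol
  T = 333.5 K: K = (2.966, 0.734, 0.249), RR gives ψ = 0.232, H_out = 8.332 kJ/mol
Linear interpolation between T = 333.1 (H_out = 8.107) and T = 333.5 (H_out = 8.332) on hF = 8.303 gives T ≈ 333.4 K, at which ψ = 0.23.

T = 333.4 K, V/F = 0.23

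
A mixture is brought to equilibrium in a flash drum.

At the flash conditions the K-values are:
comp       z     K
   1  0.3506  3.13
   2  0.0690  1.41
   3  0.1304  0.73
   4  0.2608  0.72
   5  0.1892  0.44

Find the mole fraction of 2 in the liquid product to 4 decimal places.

x_2 = 0.0531

Newton–Raphson from β = 0.5:
  β = 0.5000: g = 0.11234, g' = -0.5358 → β = 0.7097
  β = 0.7097: g = 0.00873, g' = -0.4689 → β = 0.7283
Converged at β = 0.7283.
Compositions from xᵢ = zᵢ/(1+β(Kᵢ−1)), yᵢ = Kᵢxᵢ:
  1: x = 0.1374, y = 0.4301
  2: x = 0.0531, y = 0.0749
  3: x = 0.1623, y = 0.1185
  4: x = 0.3276, y = 0.2359
  5: x = 0.3195, y = 0.1406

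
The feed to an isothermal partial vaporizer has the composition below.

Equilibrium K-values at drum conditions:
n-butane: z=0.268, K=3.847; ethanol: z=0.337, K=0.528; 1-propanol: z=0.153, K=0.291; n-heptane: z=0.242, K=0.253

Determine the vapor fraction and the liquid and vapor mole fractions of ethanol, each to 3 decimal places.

Iterate (Newton) starting at ψ = 0.5:
  ψ = 0.500: g = -0.3500, g' = -1.027 → ψ = 0.159
  ψ = 0.159: g = 0.0255, g' = -1.388 → ψ = 0.178
Converged at ψ = 0.178.
Compositions from xᵢ = zᵢ/(1+ψ(Kᵢ−1)), yᵢ = Kᵢxᵢ:
  n-butane: x = 0.178, y = 0.684
  ethanol: x = 0.368, y = 0.194
  1-propanol: x = 0.175, y = 0.051
  n-heptane: x = 0.279, y = 0.071

ψ = 0.178, x_ethanol = 0.368, y_ethanol = 0.194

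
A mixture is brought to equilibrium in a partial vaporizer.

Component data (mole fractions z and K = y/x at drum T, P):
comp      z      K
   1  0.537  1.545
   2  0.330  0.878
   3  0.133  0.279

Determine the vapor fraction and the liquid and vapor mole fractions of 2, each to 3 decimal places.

Rachford–Rice: g(ψ) = Σ zᵢ(Kᵢ−1)/(1+ψ(Kᵢ−1)) = 0.
Feasibility: ΣzᵢKᵢ = 1.157, Σzᵢ/Kᵢ = 1.200 — both > 1, two phases present.
Iterate (Newton) starting at ψ = 0.5:
  ψ = 0.500: g = 0.0372, g' = -0.273 → ψ = 0.636
  ψ = 0.636: g = -0.0034, g' = -0.330 → ψ = 0.626
Converged at ψ = 0.626.
Compositions from xᵢ = zᵢ/(1+ψ(Kᵢ−1)), yᵢ = Kᵢxᵢ:
  1: x = 0.400, y = 0.619
  2: x = 0.357, y = 0.314
  3: x = 0.242, y = 0.068

ψ = 0.626, x_2 = 0.357, y_2 = 0.314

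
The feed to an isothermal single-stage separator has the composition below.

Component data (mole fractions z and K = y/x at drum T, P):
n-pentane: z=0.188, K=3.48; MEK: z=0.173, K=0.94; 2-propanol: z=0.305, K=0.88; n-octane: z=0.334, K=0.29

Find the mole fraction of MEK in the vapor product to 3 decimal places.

y_MEK = 0.164

Let β = V/F and solve Σ zᵢ(Kᵢ−1)/(1+β(Kᵢ−1)) = 0.
Feasibility: ΣzᵢKᵢ = 1.182, Σzᵢ/Kᵢ = 1.736 — both > 1, two phases present.
Newton iteration, β⁰ = 0.32:
  β = 0.320: g = -0.0956, g' = -0.647 → β = 0.172
  β = 0.172: g = 0.0086, g' = -0.791 → β = 0.183
Converged at β = 0.183.
Compositions from xᵢ = zᵢ/(1+β(Kᵢ−1)), yᵢ = Kᵢxᵢ:
  n-pentane: x = 0.129, y = 0.450
  MEK: x = 0.175, y = 0.164
  2-propanol: x = 0.312, y = 0.274
  n-octane: x = 0.384, y = 0.111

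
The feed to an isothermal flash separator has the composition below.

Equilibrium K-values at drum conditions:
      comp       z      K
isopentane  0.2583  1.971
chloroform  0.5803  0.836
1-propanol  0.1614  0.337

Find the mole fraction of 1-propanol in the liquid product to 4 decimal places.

Let ψ = V/F and solve Σ zᵢ(Kᵢ−1)/(1+ψ(Kᵢ−1)) = 0.
Feasibility: ΣzᵢKᵢ = 1.0486, Σzᵢ/Kᵢ = 1.3041 — both > 1, two phases present.
Newton–Raphson from ψ = 0.5:
  ψ = 0.5000: g = -0.09490, g' = -0.2876 → ψ = 0.1701
  ψ = 0.1701: g = -0.00324, g' = -0.2860 → ψ = 0.1587
  ψ = 0.1587: g = 0.00001, g' = -0.2879 → ψ = 0.1588
Converged at ψ = 0.1588.
Compositions from xᵢ = zᵢ/(1+ψ(Kᵢ−1)), yᵢ = Kᵢxᵢ:
  isopentane: x = 0.2238, y = 0.4411
  chloroform: x = 0.5958, y = 0.4981
  1-propanol: x = 0.1804, y = 0.0608

x_1-propanol = 0.1804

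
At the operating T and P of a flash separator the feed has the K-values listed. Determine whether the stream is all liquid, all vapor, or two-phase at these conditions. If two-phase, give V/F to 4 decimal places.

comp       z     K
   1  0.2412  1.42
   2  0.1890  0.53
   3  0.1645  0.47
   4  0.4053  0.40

ΣzᵢKᵢ = 0.6821; Σzᵢ/Kᵢ = 1.8897.
Since ΣzᵢKᵢ < 1 the mixture is below its bubble point — single liquid phase.

all liquid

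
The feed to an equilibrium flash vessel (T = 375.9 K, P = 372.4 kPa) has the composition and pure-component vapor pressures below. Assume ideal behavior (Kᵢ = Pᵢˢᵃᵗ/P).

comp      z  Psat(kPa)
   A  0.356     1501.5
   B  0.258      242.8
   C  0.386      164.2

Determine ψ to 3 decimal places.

ψ = 0.526

Raoult's law: Kᵢ = Pᵢˢᵃᵗ/P = Pᵢˢᵃᵗ/372.4.
  K_A = 1501.5/372.4 = 4.03195, K_B = 242.8/372.4 = 0.65199, K_C = 164.2/372.4 = 0.44092
Rachford–Rice: g(ψ) = Σ zᵢ(Kᵢ−1)/(1+ψ(Kᵢ−1)) = 0.
g(0) = ΣzᵢKᵢ − 1 = 0.774 and g(1) = 1 − Σzᵢ/Kᵢ = -0.359, so a root lies in (0, 1).
Newton iteration, ψ⁰ = 0.5:
  ψ = 0.500: g = 0.0208, g' = -0.795 → ψ = 0.526
Converged at ψ = 0.526.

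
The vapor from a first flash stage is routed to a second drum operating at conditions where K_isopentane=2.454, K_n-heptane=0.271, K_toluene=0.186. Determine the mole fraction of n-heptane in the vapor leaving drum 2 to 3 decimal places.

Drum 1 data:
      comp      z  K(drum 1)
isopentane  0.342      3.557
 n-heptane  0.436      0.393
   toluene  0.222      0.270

y_n-heptane (drum 2) = 0.125

Drum 1:
Rachford–Rice: g(ψ₁) = Σ zᵢ(Kᵢ−1)/(1+ψ₁(Kᵢ−1)) = 0.
g(0) = ΣzᵢKᵢ − 1 = 0.448 and g(1) = 1 − Σzᵢ/Kᵢ = -1.028, so a root lies in (0, 1).
Iterate (Newton) starting at ψ₁ = 0.5:
  ψ₁ = 0.500: g = -0.2514, g' = -1.055 → ψ₁ = 0.262
  ψ₁ = 0.262: g = 0.0089, g' = -1.210 → ψ₁ = 0.269
Converged at ψ₁ = 0.269.
Drum-1 compositions:
  isopentane: x = 0.203, y = 0.721
  n-heptane: x = 0.521, y = 0.205
  toluene: x = 0.276, y = 0.075
Drum-2 feed = drum-1 vapor: z₂ = (0.7206, 0.2048, 0.0746).
Drum 2:
Let ψ₂ = V/F and solve Σ zᵢ(Kᵢ−1)/(1+ψ₂(Kᵢ−1)) = 0.
g(0) = ΣzᵢKᵢ − 1 = 0.838 and g(1) = 1 − Σzᵢ/Kᵢ = -0.450, so a root lies in (0, 1).
Newton–Raphson from ψ₂ = 0.48:
  ψ₂ = 0.480: g = 0.2877, g' = -0.919 → ψ₂ = 0.793
  ψ₂ = 0.793: g = -0.0386, g' = -1.334 → ψ₂ = 0.764
  ψ₂ = 0.764: g = -0.0014, g' = -1.242 → ψ₂ = 0.763
Converged at ψ₂ = 0.763.
  isopentane: x = 0.342, y = 0.838
  n-heptane: x = 0.462, y = 0.125
  toluene: x = 0.197, y = 0.037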